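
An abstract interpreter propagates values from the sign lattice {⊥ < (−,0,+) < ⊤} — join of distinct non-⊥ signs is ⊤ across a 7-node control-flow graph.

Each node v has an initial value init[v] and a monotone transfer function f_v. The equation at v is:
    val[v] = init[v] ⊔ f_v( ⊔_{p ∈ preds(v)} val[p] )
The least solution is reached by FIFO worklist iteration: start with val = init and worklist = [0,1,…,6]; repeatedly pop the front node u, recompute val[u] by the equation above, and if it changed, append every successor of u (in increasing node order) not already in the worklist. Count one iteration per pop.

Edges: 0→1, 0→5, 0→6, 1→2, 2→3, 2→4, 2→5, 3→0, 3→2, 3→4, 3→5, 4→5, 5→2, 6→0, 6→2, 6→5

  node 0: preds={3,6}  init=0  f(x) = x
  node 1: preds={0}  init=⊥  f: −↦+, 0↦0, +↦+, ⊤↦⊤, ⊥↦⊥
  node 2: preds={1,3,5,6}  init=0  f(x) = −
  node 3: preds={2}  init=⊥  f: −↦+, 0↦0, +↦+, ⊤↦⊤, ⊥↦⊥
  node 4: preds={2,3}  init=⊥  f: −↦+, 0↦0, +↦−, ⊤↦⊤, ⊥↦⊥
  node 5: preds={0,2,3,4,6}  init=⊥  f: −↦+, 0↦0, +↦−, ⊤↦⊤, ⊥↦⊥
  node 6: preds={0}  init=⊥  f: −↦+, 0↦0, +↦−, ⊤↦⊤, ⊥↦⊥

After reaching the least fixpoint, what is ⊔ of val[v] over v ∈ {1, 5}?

Trace (15 dequeues):
  [1] u=0 | in ⊥ | out 0 | ==
  [2] u=1 | in 0 | out 0 | prev ⊥ | push {}
  [3] u=2 | in 0 | out ⊤ | prev 0 | push {}
  [4] u=3 | in ⊤ | out ⊤ | prev ⊥ | push {0,2}
  [5] u=4 | in ⊤ | out ⊤ | prev ⊥ | push {}
  [6] u=5 | in ⊤ | out ⊤ | prev ⊥ | push {}
  [7] u=6 | in 0 | out 0 | prev ⊥ | push {5}
  [8] u=0 | in ⊤ | out ⊤ | prev 0 | push {1,6}
  [9] u=2 | in ⊤ | out ⊤ | ==
  [10] u=5 | in ⊤ | out ⊤ | ==
  [11] u=1 | in ⊤ | out ⊤ | prev 0 | push {2}
  [12] u=6 | in ⊤ | out ⊤ | prev 0 | push {0,5}
  [13] u=2 | in ⊤ | out ⊤ | ==
  [14] u=0 | in ⊤ | out ⊤ | ==
  [15] u=5 | in ⊤ | out ⊤ | ==

Converged values:
  [0] ⊤
  [1] ⊤
  [2] ⊤
  [3] ⊤
  [4] ⊤
  [5] ⊤
  [6] ⊤

⊤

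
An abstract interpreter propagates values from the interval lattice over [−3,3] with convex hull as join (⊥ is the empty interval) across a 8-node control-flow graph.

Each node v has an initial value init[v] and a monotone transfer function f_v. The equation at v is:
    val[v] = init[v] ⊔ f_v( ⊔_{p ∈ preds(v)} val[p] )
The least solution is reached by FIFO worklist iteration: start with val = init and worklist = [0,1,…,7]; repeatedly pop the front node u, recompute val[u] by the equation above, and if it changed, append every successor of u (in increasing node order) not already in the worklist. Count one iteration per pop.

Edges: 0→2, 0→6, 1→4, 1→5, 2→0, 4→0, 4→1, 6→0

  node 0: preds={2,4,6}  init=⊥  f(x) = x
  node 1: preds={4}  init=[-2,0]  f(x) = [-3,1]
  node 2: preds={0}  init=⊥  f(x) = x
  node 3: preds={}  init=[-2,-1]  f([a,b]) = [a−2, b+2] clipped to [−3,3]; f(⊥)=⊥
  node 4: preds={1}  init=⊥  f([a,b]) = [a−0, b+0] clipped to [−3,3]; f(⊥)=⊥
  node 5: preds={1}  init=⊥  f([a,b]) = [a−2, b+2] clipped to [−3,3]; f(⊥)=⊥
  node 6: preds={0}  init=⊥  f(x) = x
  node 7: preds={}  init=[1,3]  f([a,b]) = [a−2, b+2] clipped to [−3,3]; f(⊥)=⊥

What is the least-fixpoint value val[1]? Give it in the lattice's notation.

[-3,1]

Trace (13 dequeues):
  [1] u=0 | in ⊥ | out ⊥ | ==
  [2] u=1 | in ⊥ | out [-3,1] | prev [-2,0] | push {}
  [3] u=2 | in ⊥ | out ⊥ | ==
  [4] u=3 | in ⊥ | out [-2,-1] | ==
  [5] u=4 | in [-3,1] | out [-3,1] | prev ⊥ | push {0,1}
  [6] u=5 | in [-3,1] | out [-3,3] | prev ⊥ | push {}
  [7] u=6 | in ⊥ | out ⊥ | ==
  [8] u=7 | in ⊥ | out [1,3] | ==
  [9] u=0 | in [-3,1] | out [-3,1] | prev ⊥ | push {2,6}
  [10] u=1 | in [-3,1] | out [-3,1] | ==
  [11] u=2 | in [-3,1] | out [-3,1] | prev ⊥ | push {0}
  [12] u=6 | in [-3,1] | out [-3,1] | prev ⊥ | push {}
  [13] u=0 | in [-3,1] | out [-3,1] | ==

Converged values:
  [0] [-3,1]
  [1] [-3,1]
  [2] [-3,1]
  [3] [-2,-1]
  [4] [-3,1]
  [5] [-3,3]
  [6] [-3,1]
  [7] [1,3]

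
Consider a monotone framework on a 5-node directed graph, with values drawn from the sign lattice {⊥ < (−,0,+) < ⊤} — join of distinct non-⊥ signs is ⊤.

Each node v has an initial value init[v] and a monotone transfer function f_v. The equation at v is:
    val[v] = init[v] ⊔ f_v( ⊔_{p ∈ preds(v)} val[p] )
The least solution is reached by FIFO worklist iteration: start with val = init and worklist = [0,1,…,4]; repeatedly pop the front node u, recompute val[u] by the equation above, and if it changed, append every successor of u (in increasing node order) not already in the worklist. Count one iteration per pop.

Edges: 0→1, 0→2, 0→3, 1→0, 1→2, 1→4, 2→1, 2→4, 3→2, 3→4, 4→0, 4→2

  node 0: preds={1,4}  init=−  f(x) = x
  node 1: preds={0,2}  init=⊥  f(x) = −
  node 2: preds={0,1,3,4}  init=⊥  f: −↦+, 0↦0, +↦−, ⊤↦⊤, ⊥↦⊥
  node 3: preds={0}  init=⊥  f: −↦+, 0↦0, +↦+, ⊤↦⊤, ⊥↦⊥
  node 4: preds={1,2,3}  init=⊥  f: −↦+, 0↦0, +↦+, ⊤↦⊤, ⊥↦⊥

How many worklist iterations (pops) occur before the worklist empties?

12

Iteration log — 12 steps:
  step 1. node 0  ⊔preds=⊥  new=−  stable
  step 2. node 1  ⊔preds=−  new=−  old=⊥  +wl: 0
  step 3. node 2  ⊔preds=−  new=+  old=⊥  +wl: 1
  step 4. node 3  ⊔preds=−  new=+  old=⊥  +wl: 2
  step 5. node 4  ⊔preds=⊤  new=⊤  old=⊥  +wl: 
  step 6. node 0  ⊔preds=⊤  new=⊤  old=−  +wl: 3
  step 7. node 1  ⊔preds=⊤  new=−  stable
  step 8. node 2  ⊔preds=⊤  new=⊤  old=+  +wl: 1,4
  step 9. node 3  ⊔preds=⊤  new=⊤  old=+  +wl: 2
  step 10. node 1  ⊔preds=⊤  new=−  stable
  step 11. node 4  ⊔preds=⊤  new=⊤  stable
  step 12. node 2  ⊔preds=⊤  new=⊤  stable

Least fixpoint reached:
  node 0: ⊤
  node 1: −
  node 2: ⊤
  node 3: ⊤
  node 4: ⊤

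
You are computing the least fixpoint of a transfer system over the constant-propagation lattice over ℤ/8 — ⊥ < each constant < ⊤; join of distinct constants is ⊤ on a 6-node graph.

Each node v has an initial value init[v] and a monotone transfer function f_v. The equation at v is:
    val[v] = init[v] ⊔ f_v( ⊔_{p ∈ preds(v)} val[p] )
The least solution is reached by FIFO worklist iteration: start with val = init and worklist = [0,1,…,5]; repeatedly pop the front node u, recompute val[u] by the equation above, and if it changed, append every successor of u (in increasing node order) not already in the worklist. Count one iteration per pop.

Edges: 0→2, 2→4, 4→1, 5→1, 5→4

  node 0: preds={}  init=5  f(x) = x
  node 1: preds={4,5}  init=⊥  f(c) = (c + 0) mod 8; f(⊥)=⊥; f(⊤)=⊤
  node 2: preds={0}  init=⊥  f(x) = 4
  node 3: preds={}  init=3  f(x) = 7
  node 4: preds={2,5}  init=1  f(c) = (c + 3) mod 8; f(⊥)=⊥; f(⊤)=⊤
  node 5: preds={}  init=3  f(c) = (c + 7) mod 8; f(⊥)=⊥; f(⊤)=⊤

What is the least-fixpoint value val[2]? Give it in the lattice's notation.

4

Worklist (7 pops):
  #1 pop 0: in=⊥ → 5 (no change)
  #2 pop 1: in=⊤ → ⊤ (was ⊥); enqueue []
  #3 pop 2: in=5 → 4 (was ⊥); enqueue []
  #4 pop 3: in=⊥ → ⊤ (was 3); enqueue []
  #5 pop 4: in=⊤ → ⊤ (was 1); enqueue [1]
  #6 pop 5: in=⊥ → 3 (no change)
  #7 pop 1: in=⊤ → ⊤ (no change)

Fixpoint:
  val[0] = 5
  val[1] = ⊤
  val[2] = 4
  val[3] = ⊤
  val[4] = ⊤
  val[5] = 3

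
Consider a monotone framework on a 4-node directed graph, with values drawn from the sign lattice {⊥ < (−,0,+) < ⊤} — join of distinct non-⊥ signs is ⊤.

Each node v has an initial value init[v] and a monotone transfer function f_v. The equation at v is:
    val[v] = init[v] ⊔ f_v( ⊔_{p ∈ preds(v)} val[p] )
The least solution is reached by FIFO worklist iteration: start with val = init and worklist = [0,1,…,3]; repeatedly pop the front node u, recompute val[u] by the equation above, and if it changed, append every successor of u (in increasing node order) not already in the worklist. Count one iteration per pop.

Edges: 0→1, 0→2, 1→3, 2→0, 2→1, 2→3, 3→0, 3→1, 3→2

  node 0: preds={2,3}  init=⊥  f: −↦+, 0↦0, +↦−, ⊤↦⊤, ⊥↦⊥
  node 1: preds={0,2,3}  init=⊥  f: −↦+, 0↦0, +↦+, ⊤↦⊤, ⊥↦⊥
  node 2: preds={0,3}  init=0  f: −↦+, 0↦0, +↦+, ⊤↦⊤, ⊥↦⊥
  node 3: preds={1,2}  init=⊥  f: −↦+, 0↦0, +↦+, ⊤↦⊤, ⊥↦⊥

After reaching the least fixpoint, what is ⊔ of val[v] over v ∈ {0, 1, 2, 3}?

Trace (7 dequeues):
  [1] u=0 | in 0 | out 0 | prev ⊥ | push {}
  [2] u=1 | in 0 | out 0 | prev ⊥ | push {}
  [3] u=2 | in 0 | out 0 | ==
  [4] u=3 | in 0 | out 0 | prev ⊥ | push {0,1,2}
  [5] u=0 | in 0 | out 0 | ==
  [6] u=1 | in 0 | out 0 | ==
  [7] u=2 | in 0 | out 0 | ==

Converged values:
  [0] 0
  [1] 0
  [2] 0
  [3] 0

0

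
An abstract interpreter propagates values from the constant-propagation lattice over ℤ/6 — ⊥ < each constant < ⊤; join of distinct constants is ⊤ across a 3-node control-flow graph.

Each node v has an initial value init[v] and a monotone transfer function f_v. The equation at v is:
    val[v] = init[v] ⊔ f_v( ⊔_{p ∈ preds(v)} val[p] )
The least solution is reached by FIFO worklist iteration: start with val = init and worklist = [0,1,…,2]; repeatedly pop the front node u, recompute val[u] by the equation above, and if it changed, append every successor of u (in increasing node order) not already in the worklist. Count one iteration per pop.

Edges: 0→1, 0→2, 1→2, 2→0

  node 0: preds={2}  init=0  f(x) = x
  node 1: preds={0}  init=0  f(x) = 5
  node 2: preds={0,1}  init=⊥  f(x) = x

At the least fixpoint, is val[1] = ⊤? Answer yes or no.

yes

Worklist (6 pops):
  #1 pop 0: in=⊥ → 0 (no change)
  #2 pop 1: in=0 → ⊤ (was 0); enqueue []
  #3 pop 2: in=⊤ → ⊤ (was ⊥); enqueue [0]
  #4 pop 0: in=⊤ → ⊤ (was 0); enqueue [1,2]
  #5 pop 1: in=⊤ → ⊤ (no change)
  #6 pop 2: in=⊤ → ⊤ (no change)

Fixpoint:
  val[0] = ⊤
  val[1] = ⊤
  val[2] = ⊤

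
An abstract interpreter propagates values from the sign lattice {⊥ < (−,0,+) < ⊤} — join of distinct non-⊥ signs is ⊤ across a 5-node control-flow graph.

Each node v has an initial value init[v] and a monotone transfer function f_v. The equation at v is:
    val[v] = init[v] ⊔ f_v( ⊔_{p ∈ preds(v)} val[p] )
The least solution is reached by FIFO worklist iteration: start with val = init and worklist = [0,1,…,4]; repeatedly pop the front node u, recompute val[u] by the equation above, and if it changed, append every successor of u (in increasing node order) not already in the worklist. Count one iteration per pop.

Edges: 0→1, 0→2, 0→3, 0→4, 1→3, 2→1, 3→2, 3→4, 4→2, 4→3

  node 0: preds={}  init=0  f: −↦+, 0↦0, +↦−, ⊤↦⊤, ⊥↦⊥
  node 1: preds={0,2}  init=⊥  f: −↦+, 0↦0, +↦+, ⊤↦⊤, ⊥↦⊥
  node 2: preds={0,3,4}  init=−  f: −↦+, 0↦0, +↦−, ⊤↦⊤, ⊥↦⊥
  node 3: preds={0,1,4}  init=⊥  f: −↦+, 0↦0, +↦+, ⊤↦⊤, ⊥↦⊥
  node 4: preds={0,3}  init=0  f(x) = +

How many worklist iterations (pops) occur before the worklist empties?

8

Trace (8 dequeues):
  [1] u=0 | in ⊥ | out 0 | ==
  [2] u=1 | in ⊤ | out ⊤ | prev ⊥ | push {}
  [3] u=2 | in 0 | out ⊤ | prev − | push {1}
  [4] u=3 | in ⊤ | out ⊤ | prev ⊥ | push {2}
  [5] u=4 | in ⊤ | out ⊤ | prev 0 | push {3}
  [6] u=1 | in ⊤ | out ⊤ | ==
  [7] u=2 | in ⊤ | out ⊤ | ==
  [8] u=3 | in ⊤ | out ⊤ | ==

Converged values:
  [0] 0
  [1] ⊤
  [2] ⊤
  [3] ⊤
  [4] ⊤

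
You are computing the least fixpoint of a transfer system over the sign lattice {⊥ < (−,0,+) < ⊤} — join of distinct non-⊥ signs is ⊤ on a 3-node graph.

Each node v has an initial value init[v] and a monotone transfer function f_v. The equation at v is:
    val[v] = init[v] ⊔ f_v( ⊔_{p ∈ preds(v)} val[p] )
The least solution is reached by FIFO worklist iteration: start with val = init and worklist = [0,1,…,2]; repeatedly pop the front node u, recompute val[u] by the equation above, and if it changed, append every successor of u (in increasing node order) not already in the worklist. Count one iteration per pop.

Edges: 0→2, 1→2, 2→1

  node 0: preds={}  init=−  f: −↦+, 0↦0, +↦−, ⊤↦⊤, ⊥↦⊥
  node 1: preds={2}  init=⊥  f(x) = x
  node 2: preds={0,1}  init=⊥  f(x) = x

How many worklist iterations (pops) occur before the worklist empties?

Worklist (5 pops):
  #1 pop 0: in=⊥ → − (no change)
  #2 pop 1: in=⊥ → ⊥ (no change)
  #3 pop 2: in=− → − (was ⊥); enqueue [1]
  #4 pop 1: in=− → − (was ⊥); enqueue [2]
  #5 pop 2: in=− → − (no change)

Fixpoint:
  val[0] = −
  val[1] = −
  val[2] = −

5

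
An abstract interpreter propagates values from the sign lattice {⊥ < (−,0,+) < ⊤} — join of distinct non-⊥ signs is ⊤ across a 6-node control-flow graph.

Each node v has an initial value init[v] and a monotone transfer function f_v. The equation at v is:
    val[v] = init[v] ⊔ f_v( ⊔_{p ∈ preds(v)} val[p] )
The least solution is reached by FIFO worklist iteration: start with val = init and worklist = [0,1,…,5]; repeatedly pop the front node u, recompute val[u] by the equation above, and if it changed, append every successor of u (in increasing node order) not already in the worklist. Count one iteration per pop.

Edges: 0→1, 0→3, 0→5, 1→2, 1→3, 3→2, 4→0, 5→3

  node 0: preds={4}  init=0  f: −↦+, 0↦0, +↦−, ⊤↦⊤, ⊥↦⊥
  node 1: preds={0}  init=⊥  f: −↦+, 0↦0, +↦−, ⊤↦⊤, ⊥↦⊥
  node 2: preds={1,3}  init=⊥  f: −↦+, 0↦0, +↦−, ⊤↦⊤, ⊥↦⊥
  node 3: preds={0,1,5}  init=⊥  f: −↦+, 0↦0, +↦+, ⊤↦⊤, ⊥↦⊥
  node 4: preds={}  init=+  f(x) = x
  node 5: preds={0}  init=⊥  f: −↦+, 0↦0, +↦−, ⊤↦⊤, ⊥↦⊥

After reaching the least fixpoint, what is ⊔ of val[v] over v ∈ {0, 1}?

Trace (8 dequeues):
  [1] u=0 | in + | out ⊤ | prev 0 | push {}
  [2] u=1 | in ⊤ | out ⊤ | prev ⊥ | push {}
  [3] u=2 | in ⊤ | out ⊤ | prev ⊥ | push {}
  [4] u=3 | in ⊤ | out ⊤ | prev ⊥ | push {2}
  [5] u=4 | in ⊥ | out + | ==
  [6] u=5 | in ⊤ | out ⊤ | prev ⊥ | push {3}
  [7] u=2 | in ⊤ | out ⊤ | ==
  [8] u=3 | in ⊤ | out ⊤ | ==

Converged values:
  [0] ⊤
  [1] ⊤
  [2] ⊤
  [3] ⊤
  [4] +
  [5] ⊤

⊤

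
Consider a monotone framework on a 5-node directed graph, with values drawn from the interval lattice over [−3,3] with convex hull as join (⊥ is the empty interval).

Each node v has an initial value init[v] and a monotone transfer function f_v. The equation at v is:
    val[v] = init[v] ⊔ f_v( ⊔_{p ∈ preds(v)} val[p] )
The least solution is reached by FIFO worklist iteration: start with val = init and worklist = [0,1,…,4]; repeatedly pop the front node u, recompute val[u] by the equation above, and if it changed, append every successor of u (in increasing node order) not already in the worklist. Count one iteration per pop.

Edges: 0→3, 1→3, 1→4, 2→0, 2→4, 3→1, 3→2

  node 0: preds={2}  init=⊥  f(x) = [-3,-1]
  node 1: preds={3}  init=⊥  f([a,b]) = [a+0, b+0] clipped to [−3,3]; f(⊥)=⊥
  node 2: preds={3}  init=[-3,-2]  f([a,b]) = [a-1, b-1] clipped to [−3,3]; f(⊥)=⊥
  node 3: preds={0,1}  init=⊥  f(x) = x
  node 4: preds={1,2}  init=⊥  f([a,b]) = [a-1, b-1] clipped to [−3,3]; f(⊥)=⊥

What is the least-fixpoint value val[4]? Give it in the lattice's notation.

[-3,-2]

Trace (9 dequeues):
  [1] u=0 | in [-3,-2] | out [-3,-1] | prev ⊥ | push {}
  [2] u=1 | in ⊥ | out ⊥ | ==
  [3] u=2 | in ⊥ | out [-3,-2] | ==
  [4] u=3 | in [-3,-1] | out [-3,-1] | prev ⊥ | push {1,2}
  [5] u=4 | in [-3,-2] | out [-3,-3] | prev ⊥ | push {}
  [6] u=1 | in [-3,-1] | out [-3,-1] | prev ⊥ | push {3,4}
  [7] u=2 | in [-3,-1] | out [-3,-2] | ==
  [8] u=3 | in [-3,-1] | out [-3,-1] | ==
  [9] u=4 | in [-3,-1] | out [-3,-2] | prev [-3,-3] | push {}

Converged values:
  [0] [-3,-1]
  [1] [-3,-1]
  [2] [-3,-2]
  [3] [-3,-1]
  [4] [-3,-2]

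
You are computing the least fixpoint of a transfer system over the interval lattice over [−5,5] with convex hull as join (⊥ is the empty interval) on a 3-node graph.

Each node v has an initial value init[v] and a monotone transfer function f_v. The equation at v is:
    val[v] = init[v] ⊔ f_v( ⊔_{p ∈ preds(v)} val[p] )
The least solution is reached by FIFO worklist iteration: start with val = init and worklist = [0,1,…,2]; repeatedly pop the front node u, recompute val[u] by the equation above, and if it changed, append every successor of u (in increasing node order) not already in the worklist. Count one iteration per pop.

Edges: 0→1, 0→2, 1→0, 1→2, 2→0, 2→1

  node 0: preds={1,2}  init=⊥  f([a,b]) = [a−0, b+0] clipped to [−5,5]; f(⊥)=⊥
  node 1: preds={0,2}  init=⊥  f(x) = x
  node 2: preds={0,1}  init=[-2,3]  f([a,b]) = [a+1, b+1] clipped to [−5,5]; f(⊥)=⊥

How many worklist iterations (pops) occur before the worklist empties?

Iteration log — 10 steps:
  step 1. node 0  ⊔preds=[-2,3]  new=[-2,3]  old=⊥  +wl: 
  step 2. node 1  ⊔preds=[-2,3]  new=[-2,3]  old=⊥  +wl: 0
  step 3. node 2  ⊔preds=[-2,3]  new=[-2,4]  old=[-2,3]  +wl: 1
  step 4. node 0  ⊔preds=[-2,4]  new=[-2,4]  old=[-2,3]  +wl: 2
  step 5. node 1  ⊔preds=[-2,4]  new=[-2,4]  old=[-2,3]  +wl: 0
  step 6. node 2  ⊔preds=[-2,4]  new=[-2,5]  old=[-2,4]  +wl: 1
  step 7. node 0  ⊔preds=[-2,5]  new=[-2,5]  old=[-2,4]  +wl: 2
  step 8. node 1  ⊔preds=[-2,5]  new=[-2,5]  old=[-2,4]  +wl: 0
  step 9. node 2  ⊔preds=[-2,5]  new=[-2,5]  stable
  step 10. node 0  ⊔preds=[-2,5]  new=[-2,5]  stable

Least fixpoint reached:
  node 0: [-2,5]
  node 1: [-2,5]
  node 2: [-2,5]

10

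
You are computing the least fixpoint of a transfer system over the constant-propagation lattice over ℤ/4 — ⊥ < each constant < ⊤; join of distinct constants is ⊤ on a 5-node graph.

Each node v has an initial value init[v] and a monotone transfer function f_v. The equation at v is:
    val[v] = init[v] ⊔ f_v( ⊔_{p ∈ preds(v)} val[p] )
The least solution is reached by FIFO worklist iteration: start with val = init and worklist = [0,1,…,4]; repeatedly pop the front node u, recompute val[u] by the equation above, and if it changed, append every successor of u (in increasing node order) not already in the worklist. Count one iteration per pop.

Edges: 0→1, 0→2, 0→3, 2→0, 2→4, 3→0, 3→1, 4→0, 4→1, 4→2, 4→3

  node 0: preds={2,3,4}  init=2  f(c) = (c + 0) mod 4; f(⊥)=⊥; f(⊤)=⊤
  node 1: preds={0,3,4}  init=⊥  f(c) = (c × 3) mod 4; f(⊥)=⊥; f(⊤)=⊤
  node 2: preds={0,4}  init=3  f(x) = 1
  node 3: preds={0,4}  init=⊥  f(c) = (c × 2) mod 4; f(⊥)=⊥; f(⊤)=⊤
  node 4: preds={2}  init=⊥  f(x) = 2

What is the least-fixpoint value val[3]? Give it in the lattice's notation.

Worklist (9 pops):
  #1 pop 0: in=3 → ⊤ (was 2); enqueue []
  #2 pop 1: in=⊤ → ⊤ (was ⊥); enqueue []
  #3 pop 2: in=⊤ → ⊤ (was 3); enqueue [0]
  #4 pop 3: in=⊤ → ⊤ (was ⊥); enqueue [1]
  #5 pop 4: in=⊤ → 2 (was ⊥); enqueue [2,3]
  #6 pop 0: in=⊤ → ⊤ (no change)
  #7 pop 1: in=⊤ → ⊤ (no change)
  #8 pop 2: in=⊤ → ⊤ (no change)
  #9 pop 3: in=⊤ → ⊤ (no change)

Fixpoint:
  val[0] = ⊤
  val[1] = ⊤
  val[2] = ⊤
  val[3] = ⊤
  val[4] = 2

⊤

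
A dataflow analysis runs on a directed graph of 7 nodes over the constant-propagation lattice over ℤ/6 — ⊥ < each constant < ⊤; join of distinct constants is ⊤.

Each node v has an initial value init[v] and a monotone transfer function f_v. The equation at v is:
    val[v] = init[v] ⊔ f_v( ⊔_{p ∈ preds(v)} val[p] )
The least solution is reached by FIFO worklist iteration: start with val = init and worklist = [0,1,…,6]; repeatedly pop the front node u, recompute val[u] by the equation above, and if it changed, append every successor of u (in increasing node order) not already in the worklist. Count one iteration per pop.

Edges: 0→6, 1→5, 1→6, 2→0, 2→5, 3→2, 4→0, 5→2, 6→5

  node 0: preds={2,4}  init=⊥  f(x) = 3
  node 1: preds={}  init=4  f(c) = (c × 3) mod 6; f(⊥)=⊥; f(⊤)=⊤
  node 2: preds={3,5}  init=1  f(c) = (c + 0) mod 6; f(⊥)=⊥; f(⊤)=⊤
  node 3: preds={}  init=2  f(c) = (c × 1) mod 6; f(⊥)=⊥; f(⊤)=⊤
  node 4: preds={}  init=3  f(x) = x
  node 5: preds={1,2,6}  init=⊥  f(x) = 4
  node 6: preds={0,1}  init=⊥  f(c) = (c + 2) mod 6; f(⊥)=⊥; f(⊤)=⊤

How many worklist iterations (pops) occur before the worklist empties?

Iteration log — 10 steps:
  step 1. node 0  ⊔preds=⊤  new=3  old=⊥  +wl: 
  step 2. node 1  ⊔preds=⊥  new=4  stable
  step 3. node 2  ⊔preds=2  new=⊤  old=1  +wl: 0
  step 4. node 3  ⊔preds=⊥  new=2  stable
  step 5. node 4  ⊔preds=⊥  new=3  stable
  step 6. node 5  ⊔preds=⊤  new=4  old=⊥  +wl: 2
  step 7. node 6  ⊔preds=⊤  new=⊤  old=⊥  +wl: 5
  step 8. node 0  ⊔preds=⊤  new=3  stable
  step 9. node 2  ⊔preds=⊤  new=⊤  stable
  step 10. node 5  ⊔preds=⊤  new=4  stable

Least fixpoint reached:
  node 0: 3
  node 1: 4
  node 2: ⊤
  node 3: 2
  node 4: 3
  node 5: 4
  node 6: ⊤

10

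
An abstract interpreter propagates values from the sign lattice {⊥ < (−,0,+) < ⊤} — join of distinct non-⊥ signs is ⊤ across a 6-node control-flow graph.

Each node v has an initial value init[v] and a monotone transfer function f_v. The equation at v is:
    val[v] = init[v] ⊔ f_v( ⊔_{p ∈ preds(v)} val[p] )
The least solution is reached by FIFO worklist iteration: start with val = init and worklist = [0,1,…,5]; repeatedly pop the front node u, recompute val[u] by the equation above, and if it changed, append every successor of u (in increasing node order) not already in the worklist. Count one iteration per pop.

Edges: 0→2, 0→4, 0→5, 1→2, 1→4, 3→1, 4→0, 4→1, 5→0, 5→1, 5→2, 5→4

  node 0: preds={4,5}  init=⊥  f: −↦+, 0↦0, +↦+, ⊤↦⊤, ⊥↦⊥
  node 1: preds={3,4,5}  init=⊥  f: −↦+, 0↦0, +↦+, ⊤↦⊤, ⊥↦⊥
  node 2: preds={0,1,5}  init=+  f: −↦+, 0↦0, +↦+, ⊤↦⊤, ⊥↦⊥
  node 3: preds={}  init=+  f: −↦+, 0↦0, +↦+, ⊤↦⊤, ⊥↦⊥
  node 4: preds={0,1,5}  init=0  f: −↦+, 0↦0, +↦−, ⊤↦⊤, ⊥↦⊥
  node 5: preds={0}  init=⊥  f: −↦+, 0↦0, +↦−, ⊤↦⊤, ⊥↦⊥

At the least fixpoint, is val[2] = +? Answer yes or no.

no

Trace (15 dequeues):
  [1] u=0 | in 0 | out 0 | prev ⊥ | push {}
  [2] u=1 | in ⊤ | out ⊤ | prev ⊥ | push {}
  [3] u=2 | in ⊤ | out ⊤ | prev + | push {}
  [4] u=3 | in ⊥ | out + | ==
  [5] u=4 | in ⊤ | out ⊤ | prev 0 | push {0,1}
  [6] u=5 | in 0 | out 0 | prev ⊥ | push {2,4}
  [7] u=0 | in ⊤ | out ⊤ | prev 0 | push {5}
  [8] u=1 | in ⊤ | out ⊤ | ==
  [9] u=2 | in ⊤ | out ⊤ | ==
  [10] u=4 | in ⊤ | out ⊤ | ==
  [11] u=5 | in ⊤ | out ⊤ | prev 0 | push {0,1,2,4}
  [12] u=0 | in ⊤ | out ⊤ | ==
  [13] u=1 | in ⊤ | out ⊤ | ==
  [14] u=2 | in ⊤ | out ⊤ | ==
  [15] u=4 | in ⊤ | out ⊤ | ==

Converged values:
  [0] ⊤
  [1] ⊤
  [2] ⊤
  [3] +
  [4] ⊤
  [5] ⊤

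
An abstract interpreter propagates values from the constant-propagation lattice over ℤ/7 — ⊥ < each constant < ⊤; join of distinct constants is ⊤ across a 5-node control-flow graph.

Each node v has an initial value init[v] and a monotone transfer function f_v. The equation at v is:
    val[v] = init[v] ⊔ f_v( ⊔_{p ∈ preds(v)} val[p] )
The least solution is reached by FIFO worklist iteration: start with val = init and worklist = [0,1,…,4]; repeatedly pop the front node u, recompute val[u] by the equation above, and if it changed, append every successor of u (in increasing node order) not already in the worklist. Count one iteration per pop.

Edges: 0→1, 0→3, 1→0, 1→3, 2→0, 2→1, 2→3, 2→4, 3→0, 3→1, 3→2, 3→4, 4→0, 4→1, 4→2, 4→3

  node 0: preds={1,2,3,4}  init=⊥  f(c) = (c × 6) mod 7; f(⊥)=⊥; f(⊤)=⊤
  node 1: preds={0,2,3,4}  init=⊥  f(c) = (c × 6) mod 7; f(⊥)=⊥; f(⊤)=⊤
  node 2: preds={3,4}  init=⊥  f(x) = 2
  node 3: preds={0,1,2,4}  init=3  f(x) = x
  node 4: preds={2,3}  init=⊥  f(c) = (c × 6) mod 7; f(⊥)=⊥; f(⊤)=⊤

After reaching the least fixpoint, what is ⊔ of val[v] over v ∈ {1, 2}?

⊤

Iteration log — 9 steps:
  step 1. node 0  ⊔preds=3  new=4  old=⊥  +wl: 
  step 2. node 1  ⊔preds=⊤  new=⊤  old=⊥  +wl: 0
  step 3. node 2  ⊔preds=3  new=2  old=⊥  +wl: 1
  step 4. node 3  ⊔preds=⊤  new=⊤  old=3  +wl: 2
  step 5. node 4  ⊔preds=⊤  new=⊤  old=⊥  +wl: 3
  step 6. node 0  ⊔preds=⊤  new=⊤  old=4  +wl: 
  step 7. node 1  ⊔preds=⊤  new=⊤  stable
  step 8. node 2  ⊔preds=⊤  new=2  stable
  step 9. node 3  ⊔preds=⊤  new=⊤  stable

Least fixpoint reached:
  node 0: ⊤
  node 1: ⊤
  node 2: 2
  node 3: ⊤
  node 4: ⊤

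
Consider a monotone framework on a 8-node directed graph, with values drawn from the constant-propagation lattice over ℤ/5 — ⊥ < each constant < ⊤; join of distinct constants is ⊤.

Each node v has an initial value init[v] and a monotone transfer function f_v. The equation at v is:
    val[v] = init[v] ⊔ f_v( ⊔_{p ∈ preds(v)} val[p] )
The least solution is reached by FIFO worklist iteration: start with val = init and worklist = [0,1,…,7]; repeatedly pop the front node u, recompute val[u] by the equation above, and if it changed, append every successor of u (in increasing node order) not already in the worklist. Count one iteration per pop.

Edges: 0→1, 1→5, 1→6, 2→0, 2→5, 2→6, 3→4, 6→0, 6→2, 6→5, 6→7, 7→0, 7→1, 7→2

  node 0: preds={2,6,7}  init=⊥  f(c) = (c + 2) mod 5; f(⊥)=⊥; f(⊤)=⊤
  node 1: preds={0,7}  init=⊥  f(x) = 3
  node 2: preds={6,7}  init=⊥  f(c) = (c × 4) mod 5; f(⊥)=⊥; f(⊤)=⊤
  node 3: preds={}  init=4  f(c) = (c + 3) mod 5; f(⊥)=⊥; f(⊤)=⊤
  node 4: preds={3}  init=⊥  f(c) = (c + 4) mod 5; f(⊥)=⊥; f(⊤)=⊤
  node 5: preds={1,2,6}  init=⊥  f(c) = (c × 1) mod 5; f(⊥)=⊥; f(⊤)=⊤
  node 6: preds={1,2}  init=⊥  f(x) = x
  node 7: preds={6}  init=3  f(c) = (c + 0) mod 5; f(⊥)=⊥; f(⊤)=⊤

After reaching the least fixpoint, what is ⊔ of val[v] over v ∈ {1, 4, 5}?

⊤

Iteration log — 14 steps:
  step 1. node 0  ⊔preds=3  new=0  old=⊥  +wl: 
  step 2. node 1  ⊔preds=⊤  new=3  old=⊥  +wl: 
  step 3. node 2  ⊔preds=3  new=2  old=⊥  +wl: 0
  step 4. node 3  ⊔preds=⊥  new=4  stable
  step 5. node 4  ⊔preds=4  new=3  old=⊥  +wl: 
  step 6. node 5  ⊔preds=⊤  new=⊤  old=⊥  +wl: 
  step 7. node 6  ⊔preds=⊤  new=⊤  old=⊥  +wl: 2,5
  step 8. node 7  ⊔preds=⊤  new=⊤  old=3  +wl: 1
  step 9. node 0  ⊔preds=⊤  new=⊤  old=0  +wl: 
  step 10. node 2  ⊔preds=⊤  new=⊤  old=2  +wl: 0,6
  step 11. node 5  ⊔preds=⊤  new=⊤  stable
  step 12. node 1  ⊔preds=⊤  new=3  stable
  step 13. node 0  ⊔preds=⊤  new=⊤  stable
  step 14. node 6  ⊔preds=⊤  new=⊤  stable

Least fixpoint reached:
  node 0: ⊤
  node 1: 3
  node 2: ⊤
  node 3: 4
  node 4: 3
  node 5: ⊤
  node 6: ⊤
  node 7: ⊤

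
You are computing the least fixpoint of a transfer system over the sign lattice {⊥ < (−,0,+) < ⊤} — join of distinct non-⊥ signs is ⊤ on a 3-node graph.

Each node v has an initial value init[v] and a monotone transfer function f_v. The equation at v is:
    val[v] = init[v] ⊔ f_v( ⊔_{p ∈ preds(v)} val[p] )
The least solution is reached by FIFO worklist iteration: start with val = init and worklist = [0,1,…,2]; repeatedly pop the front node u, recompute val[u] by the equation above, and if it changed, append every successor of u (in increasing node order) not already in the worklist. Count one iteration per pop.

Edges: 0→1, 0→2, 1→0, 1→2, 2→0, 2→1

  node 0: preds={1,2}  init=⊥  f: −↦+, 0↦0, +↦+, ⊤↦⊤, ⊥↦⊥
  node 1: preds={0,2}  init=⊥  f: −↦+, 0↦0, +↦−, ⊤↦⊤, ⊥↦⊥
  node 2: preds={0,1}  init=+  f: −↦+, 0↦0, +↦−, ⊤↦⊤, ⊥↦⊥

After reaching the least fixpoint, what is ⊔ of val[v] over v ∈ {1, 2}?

⊤

Iteration log — 7 steps:
  step 1. node 0  ⊔preds=+  new=+  old=⊥  +wl: 
  step 2. node 1  ⊔preds=+  new=−  old=⊥  +wl: 0
  step 3. node 2  ⊔preds=⊤  new=⊤  old=+  +wl: 1
  step 4. node 0  ⊔preds=⊤  new=⊤  old=+  +wl: 2
  step 5. node 1  ⊔preds=⊤  new=⊤  old=−  +wl: 0
  step 6. node 2  ⊔preds=⊤  new=⊤  stable
  step 7. node 0  ⊔preds=⊤  new=⊤  stable

Least fixpoint reached:
  node 0: ⊤
  node 1: ⊤
  node 2: ⊤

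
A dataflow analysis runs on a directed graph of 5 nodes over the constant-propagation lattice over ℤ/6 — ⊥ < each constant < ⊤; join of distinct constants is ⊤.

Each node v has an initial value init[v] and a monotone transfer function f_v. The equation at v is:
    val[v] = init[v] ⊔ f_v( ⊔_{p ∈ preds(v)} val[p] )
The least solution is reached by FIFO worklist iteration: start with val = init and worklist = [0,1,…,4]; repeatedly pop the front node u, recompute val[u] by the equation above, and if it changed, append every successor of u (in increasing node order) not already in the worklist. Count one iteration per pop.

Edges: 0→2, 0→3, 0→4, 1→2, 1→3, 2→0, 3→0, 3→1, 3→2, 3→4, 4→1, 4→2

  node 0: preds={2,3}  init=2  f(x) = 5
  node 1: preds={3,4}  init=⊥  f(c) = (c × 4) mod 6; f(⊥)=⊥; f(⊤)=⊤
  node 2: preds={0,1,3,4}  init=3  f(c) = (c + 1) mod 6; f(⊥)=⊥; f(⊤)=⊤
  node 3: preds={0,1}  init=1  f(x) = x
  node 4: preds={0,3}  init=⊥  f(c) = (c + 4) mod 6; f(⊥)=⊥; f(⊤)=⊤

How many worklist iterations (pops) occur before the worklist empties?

Trace (9 dequeues):
  [1] u=0 | in ⊤ | out ⊤ | prev 2 | push {}
  [2] u=1 | in 1 | out 4 | prev ⊥ | push {}
  [3] u=2 | in ⊤ | out ⊤ | prev 3 | push {0}
  [4] u=3 | in ⊤ | out ⊤ | prev 1 | push {1,2}
  [5] u=4 | in ⊤ | out ⊤ | prev ⊥ | push {}
  [6] u=0 | in ⊤ | out ⊤ | ==
  [7] u=1 | in ⊤ | out ⊤ | prev 4 | push {3}
  [8] u=2 | in ⊤ | out ⊤ | ==
  [9] u=3 | in ⊤ | out ⊤ | ==

Converged values:
  [0] ⊤
  [1] ⊤
  [2] ⊤
  [3] ⊤
  [4] ⊤

9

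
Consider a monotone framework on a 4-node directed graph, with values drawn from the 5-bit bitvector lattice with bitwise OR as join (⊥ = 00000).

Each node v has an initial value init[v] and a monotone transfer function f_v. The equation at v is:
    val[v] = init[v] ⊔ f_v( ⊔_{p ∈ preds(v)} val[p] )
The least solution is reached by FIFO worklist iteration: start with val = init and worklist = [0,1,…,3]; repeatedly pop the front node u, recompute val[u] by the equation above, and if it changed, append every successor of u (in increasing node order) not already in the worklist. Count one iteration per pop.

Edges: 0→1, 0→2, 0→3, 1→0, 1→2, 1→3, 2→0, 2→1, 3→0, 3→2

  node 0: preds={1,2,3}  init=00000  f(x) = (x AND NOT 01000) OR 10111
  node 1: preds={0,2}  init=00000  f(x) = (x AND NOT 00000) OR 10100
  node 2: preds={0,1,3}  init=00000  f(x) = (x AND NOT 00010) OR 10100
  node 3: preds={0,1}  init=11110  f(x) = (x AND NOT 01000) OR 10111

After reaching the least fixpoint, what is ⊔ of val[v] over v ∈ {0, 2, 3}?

11111

Worklist (9 pops):
  #1 pop 0: in=11110 → 10111 (was 00000); enqueue []
  #2 pop 1: in=10111 → 10111 (was 00000); enqueue [0]
  #3 pop 2: in=11111 → 11101 (was 00000); enqueue [1]
  #4 pop 3: in=10111 → 11111 (was 11110); enqueue [2]
  #5 pop 0: in=11111 → 10111 (no change)
  #6 pop 1: in=11111 → 11111 (was 10111); enqueue [0,3]
  #7 pop 2: in=11111 → 11101 (no change)
  #8 pop 0: in=11111 → 10111 (no change)
  #9 pop 3: in=11111 → 11111 (no change)

Fixpoint:
  val[0] = 10111
  val[1] = 11111
  val[2] = 11101
  val[3] = 11111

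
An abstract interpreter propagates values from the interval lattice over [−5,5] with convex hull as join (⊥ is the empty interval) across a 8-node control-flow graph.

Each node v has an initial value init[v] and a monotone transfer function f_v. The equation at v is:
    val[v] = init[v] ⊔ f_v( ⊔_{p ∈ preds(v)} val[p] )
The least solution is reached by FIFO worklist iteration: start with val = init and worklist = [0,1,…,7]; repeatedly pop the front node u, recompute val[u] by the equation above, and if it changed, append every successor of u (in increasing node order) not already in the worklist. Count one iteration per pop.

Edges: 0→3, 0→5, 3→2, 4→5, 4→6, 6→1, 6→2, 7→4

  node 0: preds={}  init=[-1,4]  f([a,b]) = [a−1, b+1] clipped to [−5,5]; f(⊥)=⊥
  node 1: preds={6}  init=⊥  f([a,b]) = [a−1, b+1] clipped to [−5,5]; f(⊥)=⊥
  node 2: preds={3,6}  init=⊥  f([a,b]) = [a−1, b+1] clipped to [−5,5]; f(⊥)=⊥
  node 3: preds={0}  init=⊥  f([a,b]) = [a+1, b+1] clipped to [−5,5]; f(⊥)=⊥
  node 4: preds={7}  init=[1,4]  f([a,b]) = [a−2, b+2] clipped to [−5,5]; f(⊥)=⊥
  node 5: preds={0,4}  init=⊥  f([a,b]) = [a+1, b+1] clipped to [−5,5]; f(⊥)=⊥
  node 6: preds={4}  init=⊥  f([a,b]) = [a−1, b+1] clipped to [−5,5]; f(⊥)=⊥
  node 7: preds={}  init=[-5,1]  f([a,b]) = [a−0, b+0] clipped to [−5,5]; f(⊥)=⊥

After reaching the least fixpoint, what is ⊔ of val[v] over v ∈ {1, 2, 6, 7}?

Worklist (10 pops):
  #1 pop 0: in=⊥ → [-1,4] (no change)
  #2 pop 1: in=⊥ → ⊥ (no change)
  #3 pop 2: in=⊥ → ⊥ (no change)
  #4 pop 3: in=[-1,4] → [0,5] (was ⊥); enqueue [2]
  #5 pop 4: in=[-5,1] → [-5,4] (was [1,4]); enqueue []
  #6 pop 5: in=[-5,4] → [-4,5] (was ⊥); enqueue []
  #7 pop 6: in=[-5,4] → [-5,5] (was ⊥); enqueue [1]
  #8 pop 7: in=⊥ → [-5,1] (no change)
  #9 pop 2: in=[-5,5] → [-5,5] (was ⊥); enqueue []
  #10 pop 1: in=[-5,5] → [-5,5] (was ⊥); enqueue []

Fixpoint:
  val[0] = [-1,4]
  val[1] = [-5,5]
  val[2] = [-5,5]
  val[3] = [0,5]
  val[4] = [-5,4]
  val[5] = [-4,5]
  val[6] = [-5,5]
  val[7] = [-5,1]

[-5,5]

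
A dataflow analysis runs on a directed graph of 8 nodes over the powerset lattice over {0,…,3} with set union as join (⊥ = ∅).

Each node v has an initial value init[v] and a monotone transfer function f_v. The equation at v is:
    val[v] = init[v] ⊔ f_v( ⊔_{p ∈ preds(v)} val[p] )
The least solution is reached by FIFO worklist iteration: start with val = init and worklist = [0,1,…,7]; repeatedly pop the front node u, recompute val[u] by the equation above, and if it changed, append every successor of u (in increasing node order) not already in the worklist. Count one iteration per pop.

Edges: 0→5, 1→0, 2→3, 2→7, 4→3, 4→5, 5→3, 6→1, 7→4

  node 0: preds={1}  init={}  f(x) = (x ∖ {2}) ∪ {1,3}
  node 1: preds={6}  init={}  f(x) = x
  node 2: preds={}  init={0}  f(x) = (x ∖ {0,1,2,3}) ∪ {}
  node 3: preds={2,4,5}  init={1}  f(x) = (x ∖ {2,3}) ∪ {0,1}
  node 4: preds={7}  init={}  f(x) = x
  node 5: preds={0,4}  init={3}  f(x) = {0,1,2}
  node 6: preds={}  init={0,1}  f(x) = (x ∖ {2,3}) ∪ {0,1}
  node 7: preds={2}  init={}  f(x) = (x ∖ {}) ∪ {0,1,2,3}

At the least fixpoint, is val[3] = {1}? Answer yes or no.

no

Trace (13 dequeues):
  [1] u=0 | in {} | out {1,3} | prev {} | push {}
  [2] u=1 | in {0,1} | out {0,1} | prev {} | push {0}
  [3] u=2 | in {} | out {0} | ==
  [4] u=3 | in {0,3} | out {0,1} | prev {1} | push {}
  [5] u=4 | in {} | out {} | ==
  [6] u=5 | in {1,3} | out {0,1,2,3} | prev {3} | push {3}
  [7] u=6 | in {} | out {0,1} | ==
  [8] u=7 | in {0} | out {0,1,2,3} | prev {} | push {4}
  [9] u=0 | in {0,1} | out {0,1,3} | prev {1,3} | push {5}
  [10] u=3 | in {0,1,2,3} | out {0,1} | ==
  [11] u=4 | in {0,1,2,3} | out {0,1,2,3} | prev {} | push {3}
  [12] u=5 | in {0,1,2,3} | out {0,1,2,3} | ==
  [13] u=3 | in {0,1,2,3} | out {0,1} | ==

Converged values:
  [0] {0,1,3}
  [1] {0,1}
  [2] {0}
  [3] {0,1}
  [4] {0,1,2,3}
  [5] {0,1,2,3}
  [6] {0,1}
  [7] {0,1,2,3}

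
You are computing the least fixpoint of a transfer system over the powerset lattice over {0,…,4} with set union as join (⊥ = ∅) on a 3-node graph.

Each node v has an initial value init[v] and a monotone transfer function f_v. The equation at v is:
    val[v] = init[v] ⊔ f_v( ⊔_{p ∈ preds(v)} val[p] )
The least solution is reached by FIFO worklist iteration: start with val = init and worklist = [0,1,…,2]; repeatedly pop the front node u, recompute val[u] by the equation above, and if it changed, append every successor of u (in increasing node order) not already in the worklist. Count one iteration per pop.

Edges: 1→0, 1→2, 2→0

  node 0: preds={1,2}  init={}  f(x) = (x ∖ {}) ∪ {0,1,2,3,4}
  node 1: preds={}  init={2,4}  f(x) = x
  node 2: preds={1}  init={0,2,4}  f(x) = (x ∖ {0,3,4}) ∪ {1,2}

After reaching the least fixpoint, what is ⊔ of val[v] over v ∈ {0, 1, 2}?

Worklist (4 pops):
  #1 pop 0: in={0,2,4} → {0,1,2,3,4} (was {}); enqueue []
  #2 pop 1: in={} → {2,4} (no change)
  #3 pop 2: in={2,4} → {0,1,2,4} (was {0,2,4}); enqueue [0]
  #4 pop 0: in={0,1,2,4} → {0,1,2,3,4} (no change)

Fixpoint:
  val[0] = {0,1,2,3,4}
  val[1] = {2,4}
  val[2] = {0,1,2,4}

{0,1,2,3,4}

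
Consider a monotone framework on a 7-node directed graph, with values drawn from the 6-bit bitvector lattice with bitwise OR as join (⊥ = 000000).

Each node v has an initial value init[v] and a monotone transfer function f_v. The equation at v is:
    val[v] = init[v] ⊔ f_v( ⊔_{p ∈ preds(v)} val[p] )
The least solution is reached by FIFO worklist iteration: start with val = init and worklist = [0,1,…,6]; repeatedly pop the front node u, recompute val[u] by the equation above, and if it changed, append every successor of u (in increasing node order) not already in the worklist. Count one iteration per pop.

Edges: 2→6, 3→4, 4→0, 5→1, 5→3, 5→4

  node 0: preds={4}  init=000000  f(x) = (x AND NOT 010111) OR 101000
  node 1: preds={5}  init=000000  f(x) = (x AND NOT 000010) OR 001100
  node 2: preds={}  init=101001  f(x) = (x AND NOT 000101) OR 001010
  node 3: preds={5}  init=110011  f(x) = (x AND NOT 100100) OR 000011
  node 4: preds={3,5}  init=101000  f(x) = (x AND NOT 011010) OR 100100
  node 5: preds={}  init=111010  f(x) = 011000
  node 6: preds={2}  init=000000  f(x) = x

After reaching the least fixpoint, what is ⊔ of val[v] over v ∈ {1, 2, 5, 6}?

111111

Iteration log — 8 steps:
  step 1. node 0  ⊔preds=101000  new=101000  old=000000  +wl: 
  step 2. node 1  ⊔preds=111010  new=111100  old=000000  +wl: 
  step 3. node 2  ⊔preds=000000  new=101011  old=101001  +wl: 
  step 4. node 3  ⊔preds=111010  new=111011  old=110011  +wl: 
  step 5. node 4  ⊔preds=111011  new=101101  old=101000  +wl: 0
  step 6. node 5  ⊔preds=000000  new=111010  stable
  step 7. node 6  ⊔preds=101011  new=101011  old=000000  +wl: 
  step 8. node 0  ⊔preds=101101  new=101000  stable

Least fixpoint reached:
  node 0: 101000
  node 1: 111100
  node 2: 101011
  node 3: 111011
  node 4: 101101
  node 5: 111010
  node 6: 101011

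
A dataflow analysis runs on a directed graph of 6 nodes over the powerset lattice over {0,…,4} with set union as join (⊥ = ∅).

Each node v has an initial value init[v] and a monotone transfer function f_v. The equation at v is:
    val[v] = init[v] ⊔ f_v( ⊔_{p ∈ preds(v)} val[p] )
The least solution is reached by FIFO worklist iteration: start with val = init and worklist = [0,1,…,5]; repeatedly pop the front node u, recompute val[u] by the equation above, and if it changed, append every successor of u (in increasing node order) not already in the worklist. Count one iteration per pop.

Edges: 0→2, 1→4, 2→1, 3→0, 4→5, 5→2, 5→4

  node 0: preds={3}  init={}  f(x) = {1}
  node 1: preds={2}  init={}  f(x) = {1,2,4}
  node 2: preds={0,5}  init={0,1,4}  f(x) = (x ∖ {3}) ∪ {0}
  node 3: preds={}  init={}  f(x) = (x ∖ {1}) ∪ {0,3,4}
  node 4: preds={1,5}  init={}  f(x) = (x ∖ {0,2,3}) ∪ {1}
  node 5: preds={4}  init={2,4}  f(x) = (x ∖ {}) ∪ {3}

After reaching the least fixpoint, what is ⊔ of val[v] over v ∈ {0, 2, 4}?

{0,1,2,4}

Trace (10 dequeues):
  [1] u=0 | in {} | out {1} | prev {} | push {}
  [2] u=1 | in {0,1,4} | out {1,2,4} | prev {} | push {}
  [3] u=2 | in {1,2,4} | out {0,1,2,4} | prev {0,1,4} | push {1}
  [4] u=3 | in {} | out {0,3,4} | prev {} | push {0}
  [5] u=4 | in {1,2,4} | out {1,4} | prev {} | push {}
  [6] u=5 | in {1,4} | out {1,2,3,4} | prev {2,4} | push {2,4}
  [7] u=1 | in {0,1,2,4} | out {1,2,4} | ==
  [8] u=0 | in {0,3,4} | out {1} | ==
  [9] u=2 | in {1,2,3,4} | out {0,1,2,4} | ==
  [10] u=4 | in {1,2,3,4} | out {1,4} | ==

Converged values:
  [0] {1}
  [1] {1,2,4}
  [2] {0,1,2,4}
  [3] {0,3,4}
  [4] {1,4}
  [5] {1,2,3,4}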